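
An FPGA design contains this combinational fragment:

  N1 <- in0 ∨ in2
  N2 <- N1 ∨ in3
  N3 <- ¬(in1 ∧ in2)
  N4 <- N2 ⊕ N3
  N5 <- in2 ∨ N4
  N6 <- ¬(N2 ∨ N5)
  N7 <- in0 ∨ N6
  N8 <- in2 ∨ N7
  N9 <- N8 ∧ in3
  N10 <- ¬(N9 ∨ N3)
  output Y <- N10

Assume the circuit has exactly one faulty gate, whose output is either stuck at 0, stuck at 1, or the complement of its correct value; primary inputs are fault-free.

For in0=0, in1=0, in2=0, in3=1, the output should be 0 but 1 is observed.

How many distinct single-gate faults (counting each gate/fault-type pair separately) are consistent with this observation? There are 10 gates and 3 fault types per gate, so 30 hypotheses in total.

4

Fault-free: N1=0, N2=1, N3=1, N4=0, N5=0, N6=0, N7=0, N8=0, N9=0, N10=0 → 0. Observed 1.
  N1: none of the 3 fault types match ✗
  N2: none of the 3 fault types match ✗
  N3: stuck-at-0, inverted output ✓; others ✗
  N4: none of the 3 fault types match ✗
  N5: none of the 3 fault types match ✗
  N6: none of the 3 fault types match ✗
  N7: none of the 3 fault types match ✗
  N8: none of the 3 fault types match ✗
  N9: none of the 3 fault types match ✗
  N10: stuck-at-1, inverted output ✓; others ✗
Consistent faults: {N3 stuck-at-0, N3 inverted output, N10 stuck-at-1, N10 inverted output} — 4 in all.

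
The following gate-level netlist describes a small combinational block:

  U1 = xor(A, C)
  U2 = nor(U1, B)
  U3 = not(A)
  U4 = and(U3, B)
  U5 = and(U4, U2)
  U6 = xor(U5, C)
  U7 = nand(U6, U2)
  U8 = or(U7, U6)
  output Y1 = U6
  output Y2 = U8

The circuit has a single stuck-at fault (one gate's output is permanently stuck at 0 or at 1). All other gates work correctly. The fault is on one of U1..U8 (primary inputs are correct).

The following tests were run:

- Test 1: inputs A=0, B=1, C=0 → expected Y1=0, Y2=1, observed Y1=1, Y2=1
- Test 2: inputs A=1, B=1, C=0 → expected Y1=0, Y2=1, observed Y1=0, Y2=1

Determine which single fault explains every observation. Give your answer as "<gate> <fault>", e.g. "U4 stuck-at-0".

Fault-free values for test 1 (A=0, B=1, C=0): U1=0, U2=0, U3=1, U4=1, U5=0, U6=0, U7=1, U8=1, giving Y1=0, Y2=1. Observed Y1=1, Y2=1.
Test 1: faults giving observed Y1=1, Y2=1 are {U2 stuck-at-1, U5 stuck-at-1, U6 stuck-at-1}.
Test 2 (A=1, B=1, C=0): fault-free U1=1, U2=0, U3=0, U4=0, U5=0, U6=0, U7=1, U8=1 → Y1=0, Y2=1; observed Y1=0, Y2=1. Eliminates U5 stuck-at-1, U6 stuck-at-1.
Only U2 stuck-at-1 is consistent with every test.

U2 stuck-at-1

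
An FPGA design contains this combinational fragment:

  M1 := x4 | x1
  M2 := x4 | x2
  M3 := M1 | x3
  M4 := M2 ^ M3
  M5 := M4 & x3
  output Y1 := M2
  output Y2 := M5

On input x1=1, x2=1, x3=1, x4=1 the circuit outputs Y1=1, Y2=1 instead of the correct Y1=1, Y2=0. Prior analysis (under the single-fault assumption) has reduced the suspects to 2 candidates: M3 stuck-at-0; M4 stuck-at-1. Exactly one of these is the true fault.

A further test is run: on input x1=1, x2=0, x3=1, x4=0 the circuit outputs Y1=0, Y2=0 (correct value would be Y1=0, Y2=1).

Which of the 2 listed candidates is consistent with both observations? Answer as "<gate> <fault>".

M3 stuck-at-0

Evaluate each candidate on input x1=1, x2=0, x3=1, x4=0:
  M3 stuck-at-0: M1=1, M2=0, M3=0 [stuck-at-0], M4=0, M5=0 → Y1=0, Y2=0 — matches
  M4 stuck-at-1: M1=1, M2=0, M3=1, M4=1 [stuck-at-1], M5=1 → Y1=0, Y2=1 — eliminated
Only M3 stuck-at-0 reproduces the observed Y1=0, Y2=0.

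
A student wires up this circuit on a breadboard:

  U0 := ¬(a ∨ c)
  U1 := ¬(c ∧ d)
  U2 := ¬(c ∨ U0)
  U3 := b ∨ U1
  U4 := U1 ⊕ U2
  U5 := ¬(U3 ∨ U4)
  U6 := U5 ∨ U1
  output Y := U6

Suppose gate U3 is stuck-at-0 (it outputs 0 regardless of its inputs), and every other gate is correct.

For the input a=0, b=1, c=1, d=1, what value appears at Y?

1

Propagate with U3 forced: U0=0, U1=0, U2=0, U3=0 [stuck-at-0], U4=0, U5=1, U6=1.
So Y = 1. (Without the fault it would be 0.)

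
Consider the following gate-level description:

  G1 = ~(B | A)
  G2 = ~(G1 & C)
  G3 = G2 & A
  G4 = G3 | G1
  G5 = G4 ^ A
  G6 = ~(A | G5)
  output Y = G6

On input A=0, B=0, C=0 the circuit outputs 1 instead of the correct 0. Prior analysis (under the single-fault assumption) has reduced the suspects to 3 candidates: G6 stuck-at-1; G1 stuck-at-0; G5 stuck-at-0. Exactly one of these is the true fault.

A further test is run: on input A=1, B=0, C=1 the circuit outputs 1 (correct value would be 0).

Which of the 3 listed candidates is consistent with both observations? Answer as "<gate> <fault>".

G6 stuck-at-1

Evaluate each candidate on input A=1, B=0, C=1:
  G6 stuck-at-1: G1=0, G2=1, G3=1, G4=1, G5=0, G6=1 [stuck-at-1] → 1 — matches
  G1 stuck-at-0: G1=0 [stuck-at-0], G2=1, G3=1, G4=1, G5=0, G6=0 → 0 — eliminated
  G5 stuck-at-0: G1=0, G2=1, G3=1, G4=1, G5=0 [stuck-at-0], G6=0 → 0 — eliminated
Only G6 stuck-at-1 reproduces the observed 1.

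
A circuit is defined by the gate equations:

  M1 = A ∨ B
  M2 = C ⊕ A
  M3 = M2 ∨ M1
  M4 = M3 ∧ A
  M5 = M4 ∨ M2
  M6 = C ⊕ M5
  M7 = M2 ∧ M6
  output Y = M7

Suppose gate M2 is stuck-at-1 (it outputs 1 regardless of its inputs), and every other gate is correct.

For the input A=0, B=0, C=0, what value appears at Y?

Propagate with M2 forced: M1=0, M2=1 [stuck-at-1], M3=1, M4=0, M5=1, M6=1, M7=1.
So Y = 1. (Without the fault it would be 0.)

1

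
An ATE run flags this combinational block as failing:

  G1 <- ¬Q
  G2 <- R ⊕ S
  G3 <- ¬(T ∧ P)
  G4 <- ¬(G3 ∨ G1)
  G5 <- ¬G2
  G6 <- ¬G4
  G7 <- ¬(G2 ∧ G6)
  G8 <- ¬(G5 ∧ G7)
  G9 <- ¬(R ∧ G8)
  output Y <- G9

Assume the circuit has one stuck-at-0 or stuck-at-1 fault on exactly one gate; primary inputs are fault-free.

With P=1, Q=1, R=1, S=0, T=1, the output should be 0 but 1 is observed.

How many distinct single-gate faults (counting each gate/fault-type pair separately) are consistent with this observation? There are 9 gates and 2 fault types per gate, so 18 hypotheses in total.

4

Fault-free: G1=0, G2=1, G3=0, G4=1, G5=0, G6=0, G7=1, G8=1, G9=0 → 0. Observed 1.
  G1: none of the 2 fault types match ✗
  G2: stuck-at-0 ✓; others ✗
  G3: none of the 2 fault types match ✗
  G4: none of the 2 fault types match ✗
  G5: stuck-at-1 ✓; others ✗
  G6: none of the 2 fault types match ✗
  G7: none of the 2 fault types match ✗
  G8: stuck-at-0 ✓; others ✗
  G9: stuck-at-1 ✓; others ✗
Consistent faults: {G2 stuck-at-0, G5 stuck-at-1, G8 stuck-at-0, G9 stuck-at-1} — 4 in all.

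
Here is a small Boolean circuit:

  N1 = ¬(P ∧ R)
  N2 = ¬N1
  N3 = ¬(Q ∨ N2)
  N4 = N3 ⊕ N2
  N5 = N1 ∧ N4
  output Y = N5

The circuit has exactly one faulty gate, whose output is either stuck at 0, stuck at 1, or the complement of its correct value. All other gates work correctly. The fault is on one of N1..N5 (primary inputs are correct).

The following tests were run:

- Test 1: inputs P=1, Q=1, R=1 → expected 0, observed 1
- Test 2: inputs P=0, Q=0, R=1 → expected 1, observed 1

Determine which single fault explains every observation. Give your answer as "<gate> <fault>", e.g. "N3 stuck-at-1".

Fault-free values for test 1 (P=1, Q=1, R=1): N1=0, N2=1, N3=0, N4=1, N5=0, giving Y=0. Observed 1.
Test 1: faults giving observed 1 are {N5 stuck-at-1, N5 inverted output}.
Test 2 (P=0, Q=0, R=1): fault-free N1=1, N2=0, N3=1, N4=1, N5=1 → 1; observed 1. Eliminates N5 inverted output.
Only N5 stuck-at-1 is consistent with every test.

N5 stuck-at-1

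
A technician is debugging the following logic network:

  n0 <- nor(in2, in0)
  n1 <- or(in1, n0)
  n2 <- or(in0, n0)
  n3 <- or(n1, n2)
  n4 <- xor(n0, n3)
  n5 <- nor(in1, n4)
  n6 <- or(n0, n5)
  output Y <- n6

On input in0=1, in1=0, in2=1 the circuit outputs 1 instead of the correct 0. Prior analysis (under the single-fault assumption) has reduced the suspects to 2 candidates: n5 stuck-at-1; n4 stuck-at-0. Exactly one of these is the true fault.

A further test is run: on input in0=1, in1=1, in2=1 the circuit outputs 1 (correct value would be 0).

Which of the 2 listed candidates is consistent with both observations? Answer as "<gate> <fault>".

n5 stuck-at-1

Evaluate each candidate on input in0=1, in1=1, in2=1:
  n5 stuck-at-1: n0=0, n1=1, n2=1, n3=1, n4=1, n5=1 [stuck-at-1], n6=1 → 1 — matches
  n4 stuck-at-0: n0=0, n1=1, n2=1, n3=1, n4=0 [stuck-at-0], n5=0, n6=0 → 0 — eliminated
Only n5 stuck-at-1 reproduces the observed 1.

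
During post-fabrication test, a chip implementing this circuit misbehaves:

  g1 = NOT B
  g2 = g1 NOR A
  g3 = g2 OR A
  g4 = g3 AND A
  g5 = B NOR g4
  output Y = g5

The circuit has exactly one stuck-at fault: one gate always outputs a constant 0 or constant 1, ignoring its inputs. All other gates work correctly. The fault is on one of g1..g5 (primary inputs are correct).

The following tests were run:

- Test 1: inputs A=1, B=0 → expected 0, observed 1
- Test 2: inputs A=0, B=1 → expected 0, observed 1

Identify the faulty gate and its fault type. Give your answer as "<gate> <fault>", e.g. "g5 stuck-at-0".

g5 stuck-at-1

Fault-free values for test 1 (A=1, B=0): g1=1, g2=0, g3=1, g4=1, g5=0, giving Y=0. Observed 1.
Test 1: faults giving observed 1 are {g3 stuck-at-0, g4 stuck-at-0, g5 stuck-at-1}.
Test 2 (A=0, B=1): fault-free g1=0, g2=1, g3=1, g4=0, g5=0 → 0; observed 1. Eliminates g3 stuck-at-0, g4 stuck-at-0.
Only g5 stuck-at-1 is consistent with every test.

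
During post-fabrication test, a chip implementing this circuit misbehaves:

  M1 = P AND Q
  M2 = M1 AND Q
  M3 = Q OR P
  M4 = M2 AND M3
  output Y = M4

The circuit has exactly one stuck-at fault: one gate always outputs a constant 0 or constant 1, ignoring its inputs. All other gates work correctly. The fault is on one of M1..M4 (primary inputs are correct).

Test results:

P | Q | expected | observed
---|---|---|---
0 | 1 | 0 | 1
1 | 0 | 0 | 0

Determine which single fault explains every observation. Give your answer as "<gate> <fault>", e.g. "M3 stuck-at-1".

M1 stuck-at-1

Fault-free values for test 1 (P=0, Q=1): M1=0, M2=0, M3=1, M4=0, giving Y=0. Observed 1.
Test 1: faults giving observed 1 are {M1 stuck-at-1, M2 stuck-at-1, M4 stuck-at-1}.
Test 2 (P=1, Q=0): fault-free M1=0, M2=0, M3=1, M4=0 → 0; observed 0. Eliminates M2 stuck-at-1, M4 stuck-at-1.
Only M1 stuck-at-1 is consistent with every test.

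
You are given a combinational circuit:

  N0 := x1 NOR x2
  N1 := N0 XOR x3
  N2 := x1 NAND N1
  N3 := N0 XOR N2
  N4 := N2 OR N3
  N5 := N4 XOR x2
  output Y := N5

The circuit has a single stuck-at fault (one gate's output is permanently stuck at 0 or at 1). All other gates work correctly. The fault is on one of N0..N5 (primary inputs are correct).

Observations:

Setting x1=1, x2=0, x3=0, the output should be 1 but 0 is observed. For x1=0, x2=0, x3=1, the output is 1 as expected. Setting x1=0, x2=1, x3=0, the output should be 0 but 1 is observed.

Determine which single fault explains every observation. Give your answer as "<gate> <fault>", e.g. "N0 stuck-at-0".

Fault-free values for test 1 (x1=1, x2=0, x3=0): N0=0, N1=0, N2=1, N3=1, N4=1, N5=1, giving Y=1. Observed 0.
Test 1: faults giving observed 0 are {N1 stuck-at-1, N2 stuck-at-0, N4 stuck-at-0, N5 stuck-at-0}.
Test 2 (x1=0, x2=0, x3=1): fault-free N0=1, N1=0, N2=1, N3=0, N4=1, N5=1 → 1; observed 1. Eliminates N4 stuck-at-0, N5 stuck-at-0.
Test 3 (x1=0, x2=1, x3=0): fault-free N0=0, N1=0, N2=1, N3=1, N4=1, N5=0 → 0; observed 1. Eliminates N1 stuck-at-1.
Only N2 stuck-at-0 is consistent with every test.

N2 stuck-at-0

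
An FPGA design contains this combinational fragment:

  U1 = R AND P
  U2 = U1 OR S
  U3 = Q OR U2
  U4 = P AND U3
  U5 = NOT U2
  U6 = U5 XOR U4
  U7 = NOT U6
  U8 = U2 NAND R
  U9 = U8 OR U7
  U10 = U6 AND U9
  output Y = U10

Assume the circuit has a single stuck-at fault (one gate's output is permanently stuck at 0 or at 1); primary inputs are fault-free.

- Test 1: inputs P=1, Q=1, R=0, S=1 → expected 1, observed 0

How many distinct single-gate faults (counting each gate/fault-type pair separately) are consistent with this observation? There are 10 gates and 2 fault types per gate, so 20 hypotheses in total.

8

Fault-free: U1=0, U2=1, U3=1, U4=1, U5=0, U6=1, U7=0, U8=1, U9=1, U10=1 → 1. Observed 0.
  U1: none of the 2 fault types match ✗
  U2: stuck-at-0 ✓; others ✗
  U3: stuck-at-0 ✓; others ✗
  U4: stuck-at-0 ✓; others ✗
  U5: stuck-at-1 ✓; others ✗
  U6: stuck-at-0 ✓; others ✗
  U7: none of the 2 fault types match ✗
  U8: stuck-at-0 ✓; others ✗
  U9: stuck-at-0 ✓; others ✗
  U10: stuck-at-0 ✓; others ✗
Consistent faults: {U2 stuck-at-0, U3 stuck-at-0, U4 stuck-at-0, U5 stuck-at-1, U6 stuck-at-0, U8 stuck-at-0, U9 stuck-at-0, U10 stuck-at-0} — 8 in all.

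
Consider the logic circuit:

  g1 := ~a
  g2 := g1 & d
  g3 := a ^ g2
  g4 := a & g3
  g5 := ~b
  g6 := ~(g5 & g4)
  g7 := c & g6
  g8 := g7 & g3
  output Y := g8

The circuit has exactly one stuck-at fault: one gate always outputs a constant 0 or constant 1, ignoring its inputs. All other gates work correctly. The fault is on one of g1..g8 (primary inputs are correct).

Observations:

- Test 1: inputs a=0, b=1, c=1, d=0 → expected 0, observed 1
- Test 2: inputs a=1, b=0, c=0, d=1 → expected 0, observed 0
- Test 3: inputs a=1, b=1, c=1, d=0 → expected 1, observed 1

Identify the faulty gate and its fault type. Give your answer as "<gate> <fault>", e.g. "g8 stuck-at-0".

Fault-free values for test 1 (a=0, b=1, c=1, d=0): g1=1, g2=0, g3=0, g4=0, g5=0, g6=1, g7=1, g8=0, giving Y=0. Observed 1.
Test 1: faults giving observed 1 are {g2 stuck-at-1, g3 stuck-at-1, g8 stuck-at-1}.
Test 2 (a=1, b=0, c=0, d=1): fault-free g1=0, g2=0, g3=1, g4=1, g5=1, g6=0, g7=0, g8=0 → 0; observed 0. Eliminates g8 stuck-at-1.
Test 3 (a=1, b=1, c=1, d=0): fault-free g1=0, g2=0, g3=1, g4=1, g5=0, g6=1, g7=1, g8=1 → 1; observed 1. Eliminates g2 stuck-at-1.
Only g3 stuck-at-1 is consistent with every test.

g3 stuck-at-1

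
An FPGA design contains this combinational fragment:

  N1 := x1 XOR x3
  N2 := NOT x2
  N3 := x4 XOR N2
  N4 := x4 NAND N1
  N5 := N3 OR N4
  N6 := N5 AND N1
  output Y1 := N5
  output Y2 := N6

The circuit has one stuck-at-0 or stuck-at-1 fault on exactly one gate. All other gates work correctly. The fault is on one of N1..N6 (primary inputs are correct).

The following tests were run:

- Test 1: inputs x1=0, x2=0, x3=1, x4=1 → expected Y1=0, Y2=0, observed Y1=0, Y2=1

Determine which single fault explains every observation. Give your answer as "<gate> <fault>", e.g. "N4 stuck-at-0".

Fault-free values for test 1 (x1=0, x2=0, x3=1, x4=1): N1=1, N2=1, N3=0, N4=0, N5=0, N6=0, giving Y1=0, Y2=0. Observed Y1=0, Y2=1.
Test 1: faults giving observed Y1=0, Y2=1 are {N6 stuck-at-1}.
Only N6 stuck-at-1 is consistent with every test.

N6 stuck-at-1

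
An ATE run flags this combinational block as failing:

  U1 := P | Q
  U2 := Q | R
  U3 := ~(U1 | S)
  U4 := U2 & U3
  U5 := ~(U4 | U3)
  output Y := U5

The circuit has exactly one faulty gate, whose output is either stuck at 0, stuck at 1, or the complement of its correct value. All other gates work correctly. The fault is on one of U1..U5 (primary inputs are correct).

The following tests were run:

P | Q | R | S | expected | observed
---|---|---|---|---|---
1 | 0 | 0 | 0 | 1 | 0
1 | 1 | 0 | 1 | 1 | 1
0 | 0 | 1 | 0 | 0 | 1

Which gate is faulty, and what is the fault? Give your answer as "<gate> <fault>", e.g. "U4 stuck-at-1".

U1 inverted output

Fault-free values for test 1 (P=1, Q=0, R=0, S=0): U1=1, U2=0, U3=0, U4=0, U5=1, giving Y=1. Observed 0.
Test 1: faults giving observed 0 are {U1 stuck-at-0, U1 inverted output, U3 stuck-at-1, U3 inverted output, U4 stuck-at-1, U4 inverted output, U5 stuck-at-0, U5 inverted output}.
Test 2 (P=1, Q=1, R=0, S=1): fault-free U1=1, U2=1, U3=0, U4=0, U5=1 → 1; observed 1. Eliminates U3 stuck-at-1, U3 inverted output, U4 stuck-at-1, U4 inverted output, U5 stuck-at-0, U5 inverted output.
Test 3 (P=0, Q=0, R=1, S=0): fault-free U1=0, U2=1, U3=1, U4=1, U5=0 → 0; observed 1. Eliminates U1 stuck-at-0.
Only U1 inverted output is consistent with every test.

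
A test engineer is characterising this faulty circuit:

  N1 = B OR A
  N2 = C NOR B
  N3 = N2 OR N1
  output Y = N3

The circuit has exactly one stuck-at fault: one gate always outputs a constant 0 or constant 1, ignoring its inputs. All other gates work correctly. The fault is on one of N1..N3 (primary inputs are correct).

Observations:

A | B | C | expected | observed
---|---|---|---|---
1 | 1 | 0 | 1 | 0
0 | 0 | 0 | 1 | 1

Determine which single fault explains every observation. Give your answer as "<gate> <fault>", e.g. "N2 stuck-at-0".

N1 stuck-at-0

Fault-free values for test 1 (A=1, B=1, C=0): N1=1, N2=0, N3=1, giving Y=1. Observed 0.
Test 1: faults giving observed 0 are {N1 stuck-at-0, N3 stuck-at-0}.
Test 2 (A=0, B=0, C=0): fault-free N1=0, N2=1, N3=1 → 1; observed 1. Eliminates N3 stuck-at-0.
Only N1 stuck-at-0 is consistent with every test.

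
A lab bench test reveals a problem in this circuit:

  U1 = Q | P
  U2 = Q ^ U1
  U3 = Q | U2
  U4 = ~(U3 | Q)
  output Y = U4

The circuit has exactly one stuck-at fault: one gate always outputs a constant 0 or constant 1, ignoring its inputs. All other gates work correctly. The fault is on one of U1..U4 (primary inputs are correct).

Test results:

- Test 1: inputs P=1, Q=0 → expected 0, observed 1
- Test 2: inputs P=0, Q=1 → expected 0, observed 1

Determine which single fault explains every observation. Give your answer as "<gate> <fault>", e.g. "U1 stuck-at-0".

U4 stuck-at-1

Fault-free values for test 1 (P=1, Q=0): U1=1, U2=1, U3=1, U4=0, giving Y=0. Observed 1.
Test 1: faults giving observed 1 are {U1 stuck-at-0, U2 stuck-at-0, U3 stuck-at-0, U4 stuck-at-1}.
Test 2 (P=0, Q=1): fault-free U1=1, U2=0, U3=1, U4=0 → 0; observed 1. Eliminates U1 stuck-at-0, U2 stuck-at-0, U3 stuck-at-0.
Only U4 stuck-at-1 is consistent with every test.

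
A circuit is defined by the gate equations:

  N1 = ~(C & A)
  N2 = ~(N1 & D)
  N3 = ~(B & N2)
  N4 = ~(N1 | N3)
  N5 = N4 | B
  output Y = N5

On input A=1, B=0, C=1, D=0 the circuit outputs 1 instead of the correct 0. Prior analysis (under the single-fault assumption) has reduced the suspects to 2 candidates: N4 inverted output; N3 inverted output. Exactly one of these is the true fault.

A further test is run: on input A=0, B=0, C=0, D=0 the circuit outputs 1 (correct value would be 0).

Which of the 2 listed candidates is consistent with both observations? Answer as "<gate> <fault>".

Evaluate each candidate on input A=0, B=0, C=0, D=0:
  N4 inverted output: N1=1, N2=1, N3=1, N4=1 [inverted output], N5=1 → 1 — matches
  N3 inverted output: N1=1, N2=1, N3=0 [inverted output], N4=0, N5=0 → 0 — eliminated
Only N4 inverted output reproduces the observed 1.

N4 inverted output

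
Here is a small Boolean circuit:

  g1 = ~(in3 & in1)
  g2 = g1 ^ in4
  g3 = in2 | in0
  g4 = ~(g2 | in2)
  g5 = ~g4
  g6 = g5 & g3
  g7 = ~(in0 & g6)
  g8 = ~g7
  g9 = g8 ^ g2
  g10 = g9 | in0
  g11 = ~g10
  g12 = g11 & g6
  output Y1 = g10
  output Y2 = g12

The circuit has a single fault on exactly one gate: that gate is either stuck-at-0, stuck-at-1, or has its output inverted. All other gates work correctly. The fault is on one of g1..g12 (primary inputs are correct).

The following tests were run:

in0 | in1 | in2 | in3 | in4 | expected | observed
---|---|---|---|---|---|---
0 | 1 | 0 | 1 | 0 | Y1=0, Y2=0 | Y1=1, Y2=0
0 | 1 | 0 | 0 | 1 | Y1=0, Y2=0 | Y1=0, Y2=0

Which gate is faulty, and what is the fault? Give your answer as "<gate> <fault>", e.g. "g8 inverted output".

g1 stuck-at-1

Fault-free values for test 1 (in0=0, in1=1, in2=0, in3=1, in4=0): g1=0, g2=0, g3=0, g4=1, g5=0, g6=0, g7=1, g8=0, g9=0, g10=0, g11=1, g12=0, giving Y1=0, Y2=0. Observed Y1=1, Y2=0.
Test 1: faults giving observed Y1=1, Y2=0 are {g1 stuck-at-1, g1 inverted output, g2 stuck-at-1, g2 inverted output, g7 stuck-at-0, g7 inverted output, g8 stuck-at-1, g8 inverted output, g9 stuck-at-1, g9 inverted output, g10 stuck-at-1, g10 inverted output}.
Test 2 (in0=0, in1=1, in2=0, in3=0, in4=1): fault-free g1=1, g2=0, g3=0, g4=1, g5=0, g6=0, g7=1, g8=0, g9=0, g10=0, g11=1, g12=0 → Y1=0, Y2=0; observed Y1=0, Y2=0. Eliminates g1 inverted output, g2 stuck-at-1, g2 inverted output, g7 stuck-at-0, g7 inverted output, g8 stuck-at-1, g8 inverted output, g9 stuck-at-1, g9 inverted output, g10 stuck-at-1, g10 inverted output.
Only g1 stuck-at-1 is consistent with every test.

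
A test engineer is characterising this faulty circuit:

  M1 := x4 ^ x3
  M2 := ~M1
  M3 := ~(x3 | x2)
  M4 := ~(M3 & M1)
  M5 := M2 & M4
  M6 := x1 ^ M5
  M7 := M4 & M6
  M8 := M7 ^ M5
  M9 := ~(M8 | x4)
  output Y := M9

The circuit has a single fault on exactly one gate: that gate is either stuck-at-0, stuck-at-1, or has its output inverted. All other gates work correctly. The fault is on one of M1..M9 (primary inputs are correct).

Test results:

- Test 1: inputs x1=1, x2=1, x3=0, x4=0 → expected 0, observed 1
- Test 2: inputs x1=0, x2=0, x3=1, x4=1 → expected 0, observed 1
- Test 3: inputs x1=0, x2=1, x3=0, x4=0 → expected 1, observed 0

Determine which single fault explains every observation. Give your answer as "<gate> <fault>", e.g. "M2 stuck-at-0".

M9 inverted output

Fault-free values for test 1 (x1=1, x2=1, x3=0, x4=0): M1=0, M2=1, M3=0, M4=1, M5=1, M6=0, M7=0, M8=1, M9=0, giving Y=0. Observed 1.
Test 1: faults giving observed 1 are {M4 stuck-at-0, M4 inverted output, M6 stuck-at-1, M6 inverted output, M7 stuck-at-1, M7 inverted output, M8 stuck-at-0, M8 inverted output, M9 stuck-at-1, M9 inverted output}.
Test 2 (x1=0, x2=0, x3=1, x4=1): fault-free M1=0, M2=1, M3=0, M4=1, M5=1, M6=1, M7=1, M8=0, M9=0 → 0; observed 1. Eliminates M4 stuck-at-0, M4 inverted output, M6 stuck-at-1, M6 inverted output, M7 stuck-at-1, M7 inverted output, M8 stuck-at-0, M8 inverted output.
Test 3 (x1=0, x2=1, x3=0, x4=0): fault-free M1=0, M2=1, M3=0, M4=1, M5=1, M6=1, M7=1, M8=0, M9=1 → 1; observed 0. Eliminates M9 stuck-at-1.
Only M9 inverted output is consistent with every test.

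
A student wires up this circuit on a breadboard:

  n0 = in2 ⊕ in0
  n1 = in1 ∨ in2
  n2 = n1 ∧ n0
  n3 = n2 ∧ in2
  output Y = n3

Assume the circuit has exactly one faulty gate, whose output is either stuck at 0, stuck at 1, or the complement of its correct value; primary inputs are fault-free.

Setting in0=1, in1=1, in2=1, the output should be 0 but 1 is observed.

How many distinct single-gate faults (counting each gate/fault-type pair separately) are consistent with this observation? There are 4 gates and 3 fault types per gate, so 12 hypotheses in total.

Fault-free: n0=0, n1=1, n2=0, n3=0 → 0. Observed 1.
  n0 stuck-at-0: output 0 ✗
  n0 stuck-at-1: output 1 ✓
  n0 inverted output: output 1 ✓
  n1 stuck-at-0: output 0 ✗
  n1 stuck-at-1: output 0 ✗
  n1 inverted output: output 0 ✗
  n2 stuck-at-0: output 0 ✗
  n2 stuck-at-1: output 1 ✓
  n2 inverted output: output 1 ✓
  n3 stuck-at-0: output 0 ✗
  n3 stuck-at-1: output 1 ✓
  n3 inverted output: output 1 ✓
Consistent faults: {n0 stuck-at-1, n0 inverted output, n2 stuck-at-1, n2 inverted output, n3 stuck-at-1, n3 inverted output} — 6 in all.

6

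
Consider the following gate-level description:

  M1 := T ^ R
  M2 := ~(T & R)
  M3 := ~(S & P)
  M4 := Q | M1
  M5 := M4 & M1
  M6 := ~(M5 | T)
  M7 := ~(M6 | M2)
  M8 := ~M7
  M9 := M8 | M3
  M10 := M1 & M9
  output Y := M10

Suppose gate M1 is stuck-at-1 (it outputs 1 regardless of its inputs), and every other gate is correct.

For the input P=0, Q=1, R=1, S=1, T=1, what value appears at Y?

1

Propagate with M1 forced: M1=1 [stuck-at-1], M2=0, M3=1, M4=1, M5=1, M6=0, M7=1, M8=0, M9=1, M10=1.
So Y = 1. (Without the fault it would be 0.)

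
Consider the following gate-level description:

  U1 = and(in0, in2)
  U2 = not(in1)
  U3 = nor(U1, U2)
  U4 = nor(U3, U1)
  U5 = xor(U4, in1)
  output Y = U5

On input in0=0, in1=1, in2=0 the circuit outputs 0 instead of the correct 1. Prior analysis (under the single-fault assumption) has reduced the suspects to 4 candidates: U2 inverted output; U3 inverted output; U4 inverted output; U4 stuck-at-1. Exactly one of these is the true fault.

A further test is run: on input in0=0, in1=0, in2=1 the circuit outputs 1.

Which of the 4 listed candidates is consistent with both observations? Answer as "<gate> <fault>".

Evaluate each candidate on input in0=0, in1=0, in2=1:
  U2 inverted output: U1=0, U2=0 [inverted output], U3=1, U4=0, U5=0 → 0 — eliminated
  U3 inverted output: U1=0, U2=1, U3=1 [inverted output], U4=0, U5=0 → 0 — eliminated
  U4 inverted output: U1=0, U2=1, U3=0, U4=0 [inverted output], U5=0 → 0 — eliminated
  U4 stuck-at-1: U1=0, U2=1, U3=0, U4=1 [stuck-at-1], U5=1 → 1 — matches
Only U4 stuck-at-1 reproduces the observed 1.

U4 stuck-at-1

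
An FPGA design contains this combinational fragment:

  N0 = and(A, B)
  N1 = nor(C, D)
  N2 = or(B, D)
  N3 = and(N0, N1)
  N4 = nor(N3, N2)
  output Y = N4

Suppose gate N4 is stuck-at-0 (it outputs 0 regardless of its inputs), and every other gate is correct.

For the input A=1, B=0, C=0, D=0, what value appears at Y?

0

Propagate with N4 forced: N0=0, N1=1, N2=0, N3=0, N4=0 [stuck-at-0].
So Y = 0. (Without the fault it would be 1.)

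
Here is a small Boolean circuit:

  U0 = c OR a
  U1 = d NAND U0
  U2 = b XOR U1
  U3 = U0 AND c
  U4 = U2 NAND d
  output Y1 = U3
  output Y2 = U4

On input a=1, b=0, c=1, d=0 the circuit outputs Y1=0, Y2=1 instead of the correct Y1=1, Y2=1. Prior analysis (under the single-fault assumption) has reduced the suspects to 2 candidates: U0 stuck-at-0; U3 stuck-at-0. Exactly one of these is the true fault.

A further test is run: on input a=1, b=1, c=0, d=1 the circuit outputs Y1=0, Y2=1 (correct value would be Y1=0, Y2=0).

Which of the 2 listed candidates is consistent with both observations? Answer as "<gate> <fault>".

U0 stuck-at-0

Evaluate each candidate on input a=1, b=1, c=0, d=1:
  U0 stuck-at-0: U0=0 [stuck-at-0], U1=1, U2=0, U3=0, U4=1 → Y1=0, Y2=1 — matches
  U3 stuck-at-0: U0=1, U1=0, U2=1, U3=0 [stuck-at-0], U4=0 → Y1=0, Y2=0 — eliminated
Only U0 stuck-at-0 reproduces the observed Y1=0, Y2=1.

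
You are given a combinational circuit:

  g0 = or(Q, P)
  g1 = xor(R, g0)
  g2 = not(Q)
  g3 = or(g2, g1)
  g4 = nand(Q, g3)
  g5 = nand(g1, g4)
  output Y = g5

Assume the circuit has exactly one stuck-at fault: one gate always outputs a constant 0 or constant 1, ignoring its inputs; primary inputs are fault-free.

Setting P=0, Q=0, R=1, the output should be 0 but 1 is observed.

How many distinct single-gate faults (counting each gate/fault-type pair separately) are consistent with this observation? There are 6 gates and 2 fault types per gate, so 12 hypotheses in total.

Fault-free: g0=0, g1=1, g2=1, g3=1, g4=1, g5=0 → 0. Observed 1.
  g0 stuck-at-0: output 0 ✗
  g0 stuck-at-1: output 1 ✓
  g1 stuck-at-0: output 1 ✓
  g1 stuck-at-1: output 0 ✗
  g2 stuck-at-0: output 0 ✗
  g2 stuck-at-1: output 0 ✗
  g3 stuck-at-0: output 0 ✗
  g3 stuck-at-1: output 0 ✗
  g4 stuck-at-0: output 1 ✓
  g4 stuck-at-1: output 0 ✗
  g5 stuck-at-0: output 0 ✗
  g5 stuck-at-1: output 1 ✓
Consistent faults: {g0 stuck-at-1, g1 stuck-at-0, g4 stuck-at-0, g5 stuck-at-1} — 4 in all.

4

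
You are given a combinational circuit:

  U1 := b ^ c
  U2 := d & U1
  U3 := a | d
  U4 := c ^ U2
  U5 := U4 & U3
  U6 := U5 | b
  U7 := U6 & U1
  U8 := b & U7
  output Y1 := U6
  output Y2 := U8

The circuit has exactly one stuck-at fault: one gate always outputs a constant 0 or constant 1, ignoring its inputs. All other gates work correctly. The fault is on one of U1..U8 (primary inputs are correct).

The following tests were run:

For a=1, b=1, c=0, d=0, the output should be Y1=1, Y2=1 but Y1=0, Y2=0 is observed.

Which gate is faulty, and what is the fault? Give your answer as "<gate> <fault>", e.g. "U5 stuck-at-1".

Fault-free values for test 1 (a=1, b=1, c=0, d=0): U1=1, U2=0, U3=1, U4=0, U5=0, U6=1, U7=1, U8=1, giving Y1=1, Y2=1. Observed Y1=0, Y2=0.
Test 1: faults giving observed Y1=0, Y2=0 are {U6 stuck-at-0}.
Only U6 stuck-at-0 is consistent with every test.

U6 stuck-at-0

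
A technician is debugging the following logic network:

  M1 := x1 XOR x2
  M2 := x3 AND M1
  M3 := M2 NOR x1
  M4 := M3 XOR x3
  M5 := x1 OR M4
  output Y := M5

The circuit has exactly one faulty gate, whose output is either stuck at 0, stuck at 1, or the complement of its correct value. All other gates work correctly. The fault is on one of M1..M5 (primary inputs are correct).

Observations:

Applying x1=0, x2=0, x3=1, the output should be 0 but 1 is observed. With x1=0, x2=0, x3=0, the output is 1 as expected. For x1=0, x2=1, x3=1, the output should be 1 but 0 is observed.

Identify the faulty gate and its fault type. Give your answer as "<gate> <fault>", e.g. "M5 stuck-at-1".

Fault-free values for test 1 (x1=0, x2=0, x3=1): M1=0, M2=0, M3=1, M4=0, M5=0, giving Y=0. Observed 1.
Test 1: faults giving observed 1 are {M1 stuck-at-1, M1 inverted output, M2 stuck-at-1, M2 inverted output, M3 stuck-at-0, M3 inverted output, M4 stuck-at-1, M4 inverted output, M5 stuck-at-1, M5 inverted output}.
Test 2 (x1=0, x2=0, x3=0): fault-free M1=0, M2=0, M3=1, M4=1, M5=1 → 1; observed 1. Eliminates M2 stuck-at-1, M2 inverted output, M3 stuck-at-0, M3 inverted output, M4 inverted output, M5 inverted output.
Test 3 (x1=0, x2=1, x3=1): fault-free M1=1, M2=1, M3=0, M4=1, M5=1 → 1; observed 0. Eliminates M1 stuck-at-1, M4 stuck-at-1, M5 stuck-at-1.
Only M1 inverted output is consistent with every test.

M1 inverted output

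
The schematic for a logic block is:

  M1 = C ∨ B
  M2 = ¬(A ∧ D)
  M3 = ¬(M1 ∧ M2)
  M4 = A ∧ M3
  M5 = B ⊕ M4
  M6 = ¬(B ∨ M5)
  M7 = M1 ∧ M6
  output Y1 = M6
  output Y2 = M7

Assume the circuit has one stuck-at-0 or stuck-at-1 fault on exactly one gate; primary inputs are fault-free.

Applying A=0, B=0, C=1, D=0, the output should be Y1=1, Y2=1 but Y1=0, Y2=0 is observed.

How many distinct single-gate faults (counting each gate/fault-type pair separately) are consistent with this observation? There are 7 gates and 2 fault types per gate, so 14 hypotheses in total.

3

Fault-free: M1=1, M2=1, M3=0, M4=0, M5=0, M6=1, M7=1 → Y1=1, Y2=1. Observed Y1=0, Y2=0.
  M1 stuck-at-0: output Y1=1, Y2=0 ✗
  M1 stuck-at-1: output Y1=1, Y2=1 ✗
  M2 stuck-at-0: output Y1=1, Y2=1 ✗
  M2 stuck-at-1: output Y1=1, Y2=1 ✗
  M3 stuck-at-0: output Y1=1, Y2=1 ✗
  M3 stuck-at-1: output Y1=1, Y2=1 ✗
  M4 stuck-at-0: output Y1=1, Y2=1 ✗
  M4 stuck-at-1: output Y1=0, Y2=0 ✓
  M5 stuck-at-0: output Y1=1, Y2=1 ✗
  M5 stuck-at-1: output Y1=0, Y2=0 ✓
  M6 stuck-at-0: output Y1=0, Y2=0 ✓
  M6 stuck-at-1: output Y1=1, Y2=1 ✗
  M7 stuck-at-0: output Y1=1, Y2=0 ✗
  M7 stuck-at-1: output Y1=1, Y2=1 ✗
Consistent faults: {M4 stuck-at-1, M5 stuck-at-1, M6 stuck-at-0} — 3 in all.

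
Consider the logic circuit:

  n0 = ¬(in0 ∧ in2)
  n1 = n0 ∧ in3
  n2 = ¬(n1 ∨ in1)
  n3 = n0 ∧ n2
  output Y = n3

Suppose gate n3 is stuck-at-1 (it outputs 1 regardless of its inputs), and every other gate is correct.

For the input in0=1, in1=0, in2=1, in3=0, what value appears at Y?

Propagate with n3 forced: n0=0, n1=0, n2=1, n3=1 [stuck-at-1].
So Y = 1. (Without the fault it would be 0.)

1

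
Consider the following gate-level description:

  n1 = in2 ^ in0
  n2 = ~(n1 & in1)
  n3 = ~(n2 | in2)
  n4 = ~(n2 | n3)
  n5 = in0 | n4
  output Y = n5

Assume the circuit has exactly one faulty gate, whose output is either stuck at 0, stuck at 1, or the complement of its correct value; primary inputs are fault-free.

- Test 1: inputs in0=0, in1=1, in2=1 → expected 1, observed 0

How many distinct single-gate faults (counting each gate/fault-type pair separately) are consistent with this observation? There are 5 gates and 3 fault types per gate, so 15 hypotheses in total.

10

Fault-free: n1=1, n2=0, n3=0, n4=1, n5=1 → 1. Observed 0.
  n1: stuck-at-0, inverted output ✓; others ✗
  n2: stuck-at-1, inverted output ✓; others ✗
  n3: stuck-at-1, inverted output ✓; others ✗
  n4: stuck-at-0, inverted output ✓; others ✗
  n5: stuck-at-0, inverted output ✓; others ✗
Consistent faults: {n1 stuck-at-0, n1 inverted output, n2 stuck-at-1, n2 inverted output, n3 stuck-at-1, n3 inverted output, n4 stuck-at-0, n4 inverted output, n5 stuck-at-0, n5 inverted output} — 10 in all.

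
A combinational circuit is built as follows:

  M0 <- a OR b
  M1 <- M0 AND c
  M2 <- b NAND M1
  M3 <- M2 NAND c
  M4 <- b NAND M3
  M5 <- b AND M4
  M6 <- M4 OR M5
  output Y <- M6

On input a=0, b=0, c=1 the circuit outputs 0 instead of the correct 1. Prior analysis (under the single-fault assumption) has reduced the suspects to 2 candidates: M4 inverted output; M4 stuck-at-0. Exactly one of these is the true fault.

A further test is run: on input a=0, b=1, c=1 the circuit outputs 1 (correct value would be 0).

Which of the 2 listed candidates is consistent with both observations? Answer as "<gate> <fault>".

Evaluate each candidate on input a=0, b=1, c=1:
  M4 inverted output: M0=1, M1=1, M2=0, M3=1, M4=1 [inverted output], M5=1, M6=1 → 1 — matches
  M4 stuck-at-0: M0=1, M1=1, M2=0, M3=1, M4=0 [stuck-at-0], M5=0, M6=0 → 0 — eliminated
Only M4 inverted output reproduces the observed 1.

M4 inverted output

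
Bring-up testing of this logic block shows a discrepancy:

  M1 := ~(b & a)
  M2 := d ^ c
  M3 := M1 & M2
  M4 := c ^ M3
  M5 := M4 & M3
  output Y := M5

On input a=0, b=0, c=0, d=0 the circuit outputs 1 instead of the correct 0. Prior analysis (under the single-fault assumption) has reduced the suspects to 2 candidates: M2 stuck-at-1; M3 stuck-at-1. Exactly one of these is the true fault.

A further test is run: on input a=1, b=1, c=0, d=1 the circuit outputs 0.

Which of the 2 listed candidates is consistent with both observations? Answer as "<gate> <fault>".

M2 stuck-at-1

Evaluate each candidate on input a=1, b=1, c=0, d=1:
  M2 stuck-at-1: M1=0, M2=1 [stuck-at-1], M3=0, M4=0, M5=0 → 0 — matches
  M3 stuck-at-1: M1=0, M2=1, M3=1 [stuck-at-1], M4=1, M5=1 → 1 — eliminated
Only M2 stuck-at-1 reproduces the observed 0.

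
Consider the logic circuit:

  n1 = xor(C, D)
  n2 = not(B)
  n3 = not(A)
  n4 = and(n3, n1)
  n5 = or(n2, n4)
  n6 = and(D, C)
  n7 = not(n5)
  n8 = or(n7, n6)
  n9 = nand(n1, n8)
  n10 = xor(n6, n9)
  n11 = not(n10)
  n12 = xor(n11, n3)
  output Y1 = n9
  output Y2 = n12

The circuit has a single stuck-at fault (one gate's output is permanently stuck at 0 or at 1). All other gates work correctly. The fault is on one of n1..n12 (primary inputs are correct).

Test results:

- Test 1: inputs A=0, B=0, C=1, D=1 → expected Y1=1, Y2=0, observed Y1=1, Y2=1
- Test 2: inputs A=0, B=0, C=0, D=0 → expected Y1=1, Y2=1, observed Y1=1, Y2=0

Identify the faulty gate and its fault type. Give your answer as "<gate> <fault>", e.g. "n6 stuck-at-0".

Fault-free values for test 1 (A=0, B=0, C=1, D=1): n1=0, n2=1, n3=1, n4=0, n5=1, n6=1, n7=0, n8=1, n9=1, n10=0, n11=1, n12=0, giving Y1=1, Y2=0. Observed Y1=1, Y2=1.
Test 1: faults giving observed Y1=1, Y2=1 are {n3 stuck-at-0, n6 stuck-at-0, n10 stuck-at-1, n11 stuck-at-0, n12 stuck-at-1}.
Test 2 (A=0, B=0, C=0, D=0): fault-free n1=0, n2=1, n3=1, n4=0, n5=1, n6=0, n7=0, n8=0, n9=1, n10=1, n11=0, n12=1 → Y1=1, Y2=1; observed Y1=1, Y2=0. Eliminates n6 stuck-at-0, n10 stuck-at-1, n11 stuck-at-0, n12 stuck-at-1.
Only n3 stuck-at-0 is consistent with every test.

n3 stuck-at-0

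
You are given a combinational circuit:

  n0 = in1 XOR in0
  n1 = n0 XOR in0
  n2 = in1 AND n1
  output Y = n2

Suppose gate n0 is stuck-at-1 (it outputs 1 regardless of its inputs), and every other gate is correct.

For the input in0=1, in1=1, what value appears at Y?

0

Propagate with n0 forced: n0=1 [stuck-at-1], n1=0, n2=0.
So Y = 0. (Without the fault it would be 1.)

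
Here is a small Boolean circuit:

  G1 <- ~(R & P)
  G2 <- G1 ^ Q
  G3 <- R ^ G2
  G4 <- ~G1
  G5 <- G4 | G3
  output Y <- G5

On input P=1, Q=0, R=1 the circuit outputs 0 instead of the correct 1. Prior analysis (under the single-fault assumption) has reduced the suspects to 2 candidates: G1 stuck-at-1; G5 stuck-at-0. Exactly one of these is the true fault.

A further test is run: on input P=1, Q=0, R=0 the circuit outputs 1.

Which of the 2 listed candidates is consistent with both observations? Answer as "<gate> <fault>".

G1 stuck-at-1

Evaluate each candidate on input P=1, Q=0, R=0:
  G1 stuck-at-1: G1=1 [stuck-at-1], G2=1, G3=1, G4=0, G5=1 → 1 — matches
  G5 stuck-at-0: G1=1, G2=1, G3=1, G4=0, G5=0 [stuck-at-0] → 0 — eliminated
Only G1 stuck-at-1 reproduces the observed 1.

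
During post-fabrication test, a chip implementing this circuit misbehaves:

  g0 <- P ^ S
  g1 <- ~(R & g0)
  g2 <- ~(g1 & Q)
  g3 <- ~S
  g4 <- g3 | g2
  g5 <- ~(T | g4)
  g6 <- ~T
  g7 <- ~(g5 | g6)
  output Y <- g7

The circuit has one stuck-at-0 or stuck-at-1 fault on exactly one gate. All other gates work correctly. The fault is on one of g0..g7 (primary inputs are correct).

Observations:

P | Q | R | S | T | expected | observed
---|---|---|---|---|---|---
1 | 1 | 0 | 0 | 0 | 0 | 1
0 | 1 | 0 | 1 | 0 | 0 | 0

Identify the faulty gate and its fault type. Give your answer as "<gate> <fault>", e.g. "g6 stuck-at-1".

Fault-free values for test 1 (P=1, Q=1, R=0, S=0, T=0): g0=1, g1=1, g2=0, g3=1, g4=1, g5=0, g6=1, g7=0, giving Y=0. Observed 1.
Test 1: faults giving observed 1 are {g6 stuck-at-0, g7 stuck-at-1}.
Test 2 (P=0, Q=1, R=0, S=1, T=0): fault-free g0=1, g1=1, g2=0, g3=0, g4=0, g5=1, g6=1, g7=0 → 0; observed 0. Eliminates g7 stuck-at-1.
Only g6 stuck-at-0 is consistent with every test.

g6 stuck-at-0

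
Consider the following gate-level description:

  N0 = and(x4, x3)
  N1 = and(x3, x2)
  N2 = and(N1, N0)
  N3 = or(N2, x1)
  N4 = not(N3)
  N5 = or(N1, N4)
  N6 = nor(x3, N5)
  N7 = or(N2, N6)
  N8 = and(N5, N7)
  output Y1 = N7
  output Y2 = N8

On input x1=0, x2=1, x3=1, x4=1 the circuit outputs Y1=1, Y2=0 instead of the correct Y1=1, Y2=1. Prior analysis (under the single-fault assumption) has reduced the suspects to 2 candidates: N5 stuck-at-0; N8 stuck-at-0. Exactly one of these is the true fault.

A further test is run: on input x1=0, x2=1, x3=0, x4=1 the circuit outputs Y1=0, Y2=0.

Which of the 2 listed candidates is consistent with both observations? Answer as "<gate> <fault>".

N8 stuck-at-0

Evaluate each candidate on input x1=0, x2=1, x3=0, x4=1:
  N5 stuck-at-0: N0=0, N1=0, N2=0, N3=0, N4=1, N5=0 [stuck-at-0], N6=1, N7=1, N8=0 → Y1=1, Y2=0 — eliminated
  N8 stuck-at-0: N0=0, N1=0, N2=0, N3=0, N4=1, N5=1, N6=0, N7=0, N8=0 [stuck-at-0] → Y1=0, Y2=0 — matches
Only N8 stuck-at-0 reproduces the observed Y1=0, Y2=0.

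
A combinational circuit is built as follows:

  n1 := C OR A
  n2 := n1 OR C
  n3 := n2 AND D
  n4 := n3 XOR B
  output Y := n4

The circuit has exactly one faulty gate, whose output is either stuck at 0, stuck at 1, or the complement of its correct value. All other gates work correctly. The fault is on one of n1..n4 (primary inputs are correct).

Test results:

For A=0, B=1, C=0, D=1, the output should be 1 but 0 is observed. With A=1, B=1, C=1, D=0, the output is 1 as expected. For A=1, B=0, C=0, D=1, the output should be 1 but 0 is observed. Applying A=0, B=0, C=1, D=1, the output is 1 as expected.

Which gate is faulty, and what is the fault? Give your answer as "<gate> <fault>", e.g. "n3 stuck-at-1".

n1 inverted output

Fault-free values for test 1 (A=0, B=1, C=0, D=1): n1=0, n2=0, n3=0, n4=1, giving Y=1. Observed 0.
Test 1: faults giving observed 0 are {n1 stuck-at-1, n1 inverted output, n2 stuck-at-1, n2 inverted output, n3 stuck-at-1, n3 inverted output, n4 stuck-at-0, n4 inverted output}.
Test 2 (A=1, B=1, C=1, D=0): fault-free n1=1, n2=1, n3=0, n4=1 → 1; observed 1. Eliminates n3 stuck-at-1, n3 inverted output, n4 stuck-at-0, n4 inverted output.
Test 3 (A=1, B=0, C=0, D=1): fault-free n1=1, n2=1, n3=1, n4=1 → 1; observed 0. Eliminates n1 stuck-at-1, n2 stuck-at-1.
Test 4 (A=0, B=0, C=1, D=1): fault-free n1=1, n2=1, n3=1, n4=1 → 1; observed 1. Eliminates n2 inverted output.
Only n1 inverted output is consistent with every test.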